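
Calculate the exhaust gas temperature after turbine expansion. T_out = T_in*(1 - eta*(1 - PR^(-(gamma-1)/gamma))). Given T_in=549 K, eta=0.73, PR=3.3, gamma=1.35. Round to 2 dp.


T_out = T_in * (1 - eta * (1 - PR^(-(gamma-1)/gamma)))
Exponent = -(1.35-1)/1.35 = -0.25925926
PR^exp = 3.3^(-0.25925926) = 0.73378775
Factor = 1 - 0.73*(1 - 0.73378775) = 0.80566506
T_out = 549 * 0.80566506 = 442.31 K


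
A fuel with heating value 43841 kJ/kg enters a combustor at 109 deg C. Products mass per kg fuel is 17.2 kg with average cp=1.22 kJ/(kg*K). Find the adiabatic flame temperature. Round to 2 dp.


T_ad = T_in + Hc / (m_p * cp)
Denominator = 17.2 * 1.22 = 20.9840
Temperature rise = 43841 / 20.9840 = 2089.26 K
T_ad = 109 + 2089.26 = 2198.26 deg C


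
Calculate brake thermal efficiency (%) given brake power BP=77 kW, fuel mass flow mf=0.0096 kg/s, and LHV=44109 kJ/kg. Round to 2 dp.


eta_BTE = (BP / (mf * LHV)) * 100
Denominator = 0.0096 * 44109 = 423.4464 kW
eta_BTE = (77 / 423.4464) * 100 = 18.18%


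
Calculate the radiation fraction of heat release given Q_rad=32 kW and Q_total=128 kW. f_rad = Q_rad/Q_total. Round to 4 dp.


f_rad = Q_rad / Q_total
f_rad = 32 / 128 = 0.2500


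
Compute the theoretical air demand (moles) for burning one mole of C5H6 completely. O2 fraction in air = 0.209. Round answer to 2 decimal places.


Balanced combustion: C5H6 + 6.5 O2 -> 5 CO2 + 3 H2O
O2 needed = C + H/4 = 5 + 6/4 = 6.50 moles
Air moles = O2 / 0.209 = 6.50 / 0.209 = 31.10 moles air


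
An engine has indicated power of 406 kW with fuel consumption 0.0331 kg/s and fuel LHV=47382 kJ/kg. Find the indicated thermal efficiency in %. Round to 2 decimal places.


eta_ith = (IP / (mf * LHV)) * 100
Denominator = 0.0331 * 47382 = 1568.3442 kW
eta_ith = (406 / 1568.3442) * 100 = 25.89%


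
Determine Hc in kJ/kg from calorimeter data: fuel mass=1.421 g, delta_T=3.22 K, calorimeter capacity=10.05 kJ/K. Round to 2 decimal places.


Hc = C_cal * delta_T / m_fuel
Q_released = 10.05 * 3.22 = 32.3610 kJ
m_fuel = 1.421 g = 1.421/1000 kg = 0.001421 kg
Hc = 32.3610 / 0.001421 = 22773.40 kJ/kg


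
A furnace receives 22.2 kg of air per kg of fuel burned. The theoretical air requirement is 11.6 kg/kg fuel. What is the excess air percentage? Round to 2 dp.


Excess air = actual - stoichiometric = 22.2 - 11.6 = 10.60 kg/kg fuel
Excess air % = (excess / stoich) * 100 = (10.60 / 11.6) * 100 = 91.38%


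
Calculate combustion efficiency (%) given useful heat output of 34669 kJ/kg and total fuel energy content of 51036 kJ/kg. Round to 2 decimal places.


Efficiency = (Q_useful / Q_fuel) * 100
Efficiency = (34669 / 51036) * 100
Efficiency = 0.6793 * 100 = 67.93%


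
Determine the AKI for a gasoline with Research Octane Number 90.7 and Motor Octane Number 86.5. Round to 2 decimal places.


AKI = (RON + MON) / 2
AKI = (90.7 + 86.5) / 2
AKI = 177.2 / 2 = 88.60


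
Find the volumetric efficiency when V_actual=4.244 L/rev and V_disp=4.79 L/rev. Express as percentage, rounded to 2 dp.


eta_v = (V_actual / V_disp) * 100
Ratio = 4.244 / 4.79 = 0.8860
eta_v = 0.8860 * 100 = 88.60%


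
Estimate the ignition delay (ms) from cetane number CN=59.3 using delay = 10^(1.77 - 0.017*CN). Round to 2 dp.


delay = 10^(1.77 - 0.017*CN)
Exponent = 1.77 - 0.017*59.3 = 0.7619
delay = 10^0.7619 = 5.78 ms


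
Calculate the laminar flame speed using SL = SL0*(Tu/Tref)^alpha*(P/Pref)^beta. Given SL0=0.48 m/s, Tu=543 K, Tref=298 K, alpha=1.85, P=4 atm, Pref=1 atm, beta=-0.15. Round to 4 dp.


SL = SL0 * (Tu/Tref)^alpha * (P/Pref)^beta
T ratio = 543/298 = 1.82214765
(T ratio)^alpha = 1.82214765^1.85 = 3.034447
(P/Pref)^beta = 4^(-0.15) = 0.812252
SL = 0.48 * 3.034447 * 0.812252 = 1.1831 m/s


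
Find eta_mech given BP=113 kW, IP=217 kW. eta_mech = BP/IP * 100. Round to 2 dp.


eta_mech = (BP / IP) * 100
Ratio = 113 / 217 = 0.5207
eta_mech = 0.5207 * 100 = 52.07%


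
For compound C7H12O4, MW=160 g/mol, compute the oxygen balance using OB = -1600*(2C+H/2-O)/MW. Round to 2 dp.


OB = -1600 * (2C + H/2 - O) / MW
Inner = 2*7 + 12/2 - 4 = 16.00
OB = -1600 * 16.00 / 160 = -160.00%


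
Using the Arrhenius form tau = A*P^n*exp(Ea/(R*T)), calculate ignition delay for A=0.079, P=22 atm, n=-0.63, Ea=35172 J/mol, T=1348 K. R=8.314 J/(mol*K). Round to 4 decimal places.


tau = A * P^n * exp(Ea/(R*T))
P^n = 22^(-0.63) = 0.14265064
Ea/(R*T) = 35172/(8.314*1348) = 3.138319
exp(Ea/(R*T)) = 23.065073
tau = 0.079 * 0.14265064 * 23.065073 = 0.2599 ms


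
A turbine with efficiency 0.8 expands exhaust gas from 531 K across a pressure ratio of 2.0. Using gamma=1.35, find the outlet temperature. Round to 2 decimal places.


T_out = T_in * (1 - eta * (1 - PR^(-(gamma-1)/gamma)))
Exponent = -(1.35-1)/1.35 = -0.25925926
PR^exp = 2.0^(-0.25925926) = 0.83551680
Factor = 1 - 0.8*(1 - 0.83551680) = 0.86841344
T_out = 531 * 0.86841344 = 461.13 K


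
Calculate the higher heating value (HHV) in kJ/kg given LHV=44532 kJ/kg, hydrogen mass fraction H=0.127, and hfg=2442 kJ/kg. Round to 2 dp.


HHV = LHV + hfg * 9 * H
Water addition = 2442 * 9 * 0.127 = 2791.206 kJ/kg
HHV = 44532 + 2791.206 = 47323.21 kJ/kg


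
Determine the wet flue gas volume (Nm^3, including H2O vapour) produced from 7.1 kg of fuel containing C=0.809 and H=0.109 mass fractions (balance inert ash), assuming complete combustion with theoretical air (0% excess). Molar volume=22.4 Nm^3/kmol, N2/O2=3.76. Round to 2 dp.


Per kg fuel: CO2 = (C/12 kmol)*22.4 = (0.809/12)*22.4 = 1.51013 Nm^3
Per kg fuel: H2O = (H/2 kmol)*22.4 = (0.109/2)*22.4 = 1.22080 Nm^3
O2 needed per kg fuel = C/12 + H/4 = 0.809/12 + 0.109/4 = 0.09466667 kmol
Per kg fuel: N2 = O2*3.76*22.4 = 0.09466667*3.76*22.4 = 7.97321 Nm^3
Total per kg = 1.51013 + 1.22080 + 7.97321 = 10.70414 Nm^3
Total = 10.70414 * 7.1 = 76.00 Nm^3


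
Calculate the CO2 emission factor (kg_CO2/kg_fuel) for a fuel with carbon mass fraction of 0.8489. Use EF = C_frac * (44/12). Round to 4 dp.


EF = C_frac * (M_CO2 / M_C)
EF = 0.8489 * (44/12)
EF = 0.8489 * 3.666667 = 3.1126 kg_CO2/kg_fuel


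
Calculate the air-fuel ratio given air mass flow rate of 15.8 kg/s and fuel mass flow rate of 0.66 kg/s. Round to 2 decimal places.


AFR = m_air / m_fuel
AFR = 15.8 / 0.66 = 23.94


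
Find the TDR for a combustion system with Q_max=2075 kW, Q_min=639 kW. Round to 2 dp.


TDR = Q_max / Q_min
TDR = 2075 / 639 = 3.25


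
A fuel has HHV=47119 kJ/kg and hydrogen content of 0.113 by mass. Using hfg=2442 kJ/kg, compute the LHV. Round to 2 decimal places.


LHV = HHV - hfg * 9 * H
Water correction = 2442 * 9 * 0.113 = 2483.514 kJ/kg
LHV = 47119 - 2483.514 = 44635.49 kJ/kg


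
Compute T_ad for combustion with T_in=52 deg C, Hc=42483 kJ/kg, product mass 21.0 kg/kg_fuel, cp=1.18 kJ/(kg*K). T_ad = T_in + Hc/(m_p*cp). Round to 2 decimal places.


T_ad = T_in + Hc / (m_p * cp)
Denominator = 21.0 * 1.18 = 24.7800
Temperature rise = 42483 / 24.7800 = 1714.41 K
T_ad = 52 + 1714.41 = 1766.41 deg C


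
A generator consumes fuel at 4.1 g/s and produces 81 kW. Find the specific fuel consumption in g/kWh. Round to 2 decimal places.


SFC = (mf / BP) * 3600
Rate = 4.1 / 81 = 0.050617 g/(s*kW)
SFC = 0.050617 * 3600 = 182.22 g/kWh


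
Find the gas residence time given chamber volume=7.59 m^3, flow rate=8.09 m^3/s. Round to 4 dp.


tau = V / Q_flow
tau = 7.59 / 8.09 = 0.9382 s


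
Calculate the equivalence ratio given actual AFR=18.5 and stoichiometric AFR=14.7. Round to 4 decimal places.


phi = AFR_stoich / AFR_actual
phi = 14.7 / 18.5 = 0.7946


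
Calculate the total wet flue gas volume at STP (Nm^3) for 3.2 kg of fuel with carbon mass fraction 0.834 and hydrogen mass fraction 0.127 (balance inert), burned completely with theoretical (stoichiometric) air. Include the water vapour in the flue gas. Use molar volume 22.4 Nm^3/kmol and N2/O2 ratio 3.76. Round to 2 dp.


Per kg fuel: CO2 = (C/12 kmol)*22.4 = (0.834/12)*22.4 = 1.55680 Nm^3
Per kg fuel: H2O = (H/2 kmol)*22.4 = (0.127/2)*22.4 = 1.42240 Nm^3
O2 needed per kg fuel = C/12 + H/4 = 0.834/12 + 0.127/4 = 0.10125000 kmol
Per kg fuel: N2 = O2*3.76*22.4 = 0.10125000*3.76*22.4 = 8.52768 Nm^3
Total per kg = 1.55680 + 1.42240 + 8.52768 = 11.50688 Nm^3
Total = 11.50688 * 3.2 = 36.82 Nm^3


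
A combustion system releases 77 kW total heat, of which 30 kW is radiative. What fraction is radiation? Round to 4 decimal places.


f_rad = Q_rad / Q_total
f_rad = 30 / 77 = 0.3896


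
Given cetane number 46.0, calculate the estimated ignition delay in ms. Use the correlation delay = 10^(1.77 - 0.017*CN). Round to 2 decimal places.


delay = 10^(1.77 - 0.017*CN)
Exponent = 1.77 - 0.017*46.0 = 0.9880
delay = 10^0.9880 = 9.73 ms


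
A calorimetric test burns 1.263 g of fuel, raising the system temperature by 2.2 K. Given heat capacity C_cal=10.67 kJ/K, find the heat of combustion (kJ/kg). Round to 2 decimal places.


Hc = C_cal * delta_T / m_fuel
Q_released = 10.67 * 2.2 = 23.4740 kJ
m_fuel = 1.263 g = 1.263/1000 kg = 0.001263 kg
Hc = 23.4740 / 0.001263 = 18585.91 kJ/kg


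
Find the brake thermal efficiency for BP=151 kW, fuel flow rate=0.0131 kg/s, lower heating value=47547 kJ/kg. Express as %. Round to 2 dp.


eta_BTE = (BP / (mf * LHV)) * 100
Denominator = 0.0131 * 47547 = 622.8657 kW
eta_BTE = (151 / 622.8657) * 100 = 24.24%


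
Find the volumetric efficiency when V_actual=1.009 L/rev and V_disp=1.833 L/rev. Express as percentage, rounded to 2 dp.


eta_v = (V_actual / V_disp) * 100
Ratio = 1.009 / 1.833 = 0.5505
eta_v = 0.5505 * 100 = 55.05%


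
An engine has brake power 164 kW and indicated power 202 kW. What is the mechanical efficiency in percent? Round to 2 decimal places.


eta_mech = (BP / IP) * 100
Ratio = 164 / 202 = 0.8119
eta_mech = 0.8119 * 100 = 81.19%


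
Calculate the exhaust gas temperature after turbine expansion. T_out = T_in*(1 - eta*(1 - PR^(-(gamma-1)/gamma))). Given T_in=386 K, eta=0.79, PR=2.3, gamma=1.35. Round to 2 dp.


T_out = T_in * (1 - eta * (1 - PR^(-(gamma-1)/gamma)))
Exponent = -(1.35-1)/1.35 = -0.25925926
PR^exp = 2.3^(-0.25925926) = 0.80578413
Factor = 1 - 0.79*(1 - 0.80578413) = 0.84656946
T_out = 386 * 0.84656946 = 326.78 K


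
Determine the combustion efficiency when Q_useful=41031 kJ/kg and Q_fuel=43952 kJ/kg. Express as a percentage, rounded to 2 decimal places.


Efficiency = (Q_useful / Q_fuel) * 100
Efficiency = (41031 / 43952) * 100
Efficiency = 0.9335 * 100 = 93.35%


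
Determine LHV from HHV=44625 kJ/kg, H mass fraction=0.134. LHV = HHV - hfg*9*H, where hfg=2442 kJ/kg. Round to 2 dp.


LHV = HHV - hfg * 9 * H
Water correction = 2442 * 9 * 0.134 = 2945.052 kJ/kg
LHV = 44625 - 2945.052 = 41679.95 kJ/kg


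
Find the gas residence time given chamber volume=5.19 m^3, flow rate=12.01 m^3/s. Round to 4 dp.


tau = V / Q_flow
tau = 5.19 / 12.01 = 0.4321 s


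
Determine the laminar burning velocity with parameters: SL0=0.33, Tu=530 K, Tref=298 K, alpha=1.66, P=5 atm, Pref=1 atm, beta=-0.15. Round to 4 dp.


SL = SL0 * (Tu/Tref)^alpha * (P/Pref)^beta
T ratio = 530/298 = 1.77852349
(T ratio)^alpha = 1.77852349^1.66 = 2.600752
(P/Pref)^beta = 5^(-0.15) = 0.785515
SL = 0.33 * 2.600752 * 0.785515 = 0.6742 m/s


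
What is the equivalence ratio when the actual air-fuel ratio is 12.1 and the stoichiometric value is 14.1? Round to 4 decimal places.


phi = AFR_stoich / AFR_actual
phi = 14.1 / 12.1 = 1.1653


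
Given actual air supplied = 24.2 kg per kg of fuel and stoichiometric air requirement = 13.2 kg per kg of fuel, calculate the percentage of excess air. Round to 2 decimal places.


Excess air = actual - stoichiometric = 24.2 - 13.2 = 11.00 kg/kg fuel
Excess air % = (excess / stoich) * 100 = (11.00 / 13.2) * 100 = 83.33%


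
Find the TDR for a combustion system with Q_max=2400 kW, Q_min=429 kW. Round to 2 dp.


TDR = Q_max / Q_min
TDR = 2400 / 429 = 5.59


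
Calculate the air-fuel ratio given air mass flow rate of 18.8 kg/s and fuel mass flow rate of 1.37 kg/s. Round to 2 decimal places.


AFR = m_air / m_fuel
AFR = 18.8 / 1.37 = 13.72


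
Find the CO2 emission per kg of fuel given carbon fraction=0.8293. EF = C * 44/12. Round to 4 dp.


EF = C_frac * (M_CO2 / M_C)
EF = 0.8293 * (44/12)
EF = 0.8293 * 3.666667 = 3.0408 kg_CO2/kg_fuel


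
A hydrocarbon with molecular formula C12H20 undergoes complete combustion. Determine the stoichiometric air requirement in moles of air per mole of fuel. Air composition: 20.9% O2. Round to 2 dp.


Balanced combustion: C12H20 + 17 O2 -> 12 CO2 + 10 H2O
O2 needed = C + H/4 = 12 + 20/4 = 17.00 moles
Air moles = O2 / 0.209 = 17.00 / 0.209 = 81.34 moles air


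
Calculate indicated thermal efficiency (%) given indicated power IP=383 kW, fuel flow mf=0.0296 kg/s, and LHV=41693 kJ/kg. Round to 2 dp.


eta_ith = (IP / (mf * LHV)) * 100
Denominator = 0.0296 * 41693 = 1234.1128 kW
eta_ith = (383 / 1234.1128) * 100 = 31.03%


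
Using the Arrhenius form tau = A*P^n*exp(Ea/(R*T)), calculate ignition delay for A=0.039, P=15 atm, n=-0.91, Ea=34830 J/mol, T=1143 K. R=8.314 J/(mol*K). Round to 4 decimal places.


tau = A * P^n * exp(Ea/(R*T))
P^n = 15^(-0.91) = 0.08506618
Ea/(R*T) = 34830/(8.314*1143) = 3.665196
exp(Ea/(R*T)) = 39.063798
tau = 0.039 * 0.08506618 * 39.063798 = 0.1296 ms


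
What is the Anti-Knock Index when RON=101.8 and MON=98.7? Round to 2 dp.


AKI = (RON + MON) / 2
AKI = (101.8 + 98.7) / 2
AKI = 200.5 / 2 = 100.25


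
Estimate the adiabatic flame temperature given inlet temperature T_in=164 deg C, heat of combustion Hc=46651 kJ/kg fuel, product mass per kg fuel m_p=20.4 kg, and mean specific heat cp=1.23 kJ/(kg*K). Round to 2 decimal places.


T_ad = T_in + Hc / (m_p * cp)
Denominator = 20.4 * 1.23 = 25.0920
Temperature rise = 46651 / 25.0920 = 1859.20 K
T_ad = 164 + 1859.20 = 2023.20 deg C


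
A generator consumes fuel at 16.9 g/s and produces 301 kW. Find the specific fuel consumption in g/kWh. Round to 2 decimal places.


SFC = (mf / BP) * 3600
Rate = 16.9 / 301 = 0.056146 g/(s*kW)
SFC = 0.056146 * 3600 = 202.13 g/kWh


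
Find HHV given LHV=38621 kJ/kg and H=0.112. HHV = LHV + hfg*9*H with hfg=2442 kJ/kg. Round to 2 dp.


HHV = LHV + hfg * 9 * H
Water addition = 2442 * 9 * 0.112 = 2461.536 kJ/kg
HHV = 38621 + 2461.536 = 41082.54 kJ/kg


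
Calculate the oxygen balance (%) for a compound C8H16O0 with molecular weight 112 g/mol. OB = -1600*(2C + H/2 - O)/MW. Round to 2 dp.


OB = -1600 * (2C + H/2 - O) / MW
Inner = 2*8 + 16/2 - 0 = 24.00
OB = -1600 * 24.00 / 112 = -342.86%


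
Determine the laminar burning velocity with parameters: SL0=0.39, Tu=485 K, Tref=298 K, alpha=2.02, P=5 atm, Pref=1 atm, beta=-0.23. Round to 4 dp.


SL = SL0 * (Tu/Tref)^alpha * (P/Pref)^beta
T ratio = 485/298 = 1.62751678
(T ratio)^alpha = 1.62751678^2.02 = 2.674739
(P/Pref)^beta = 5^(-0.23) = 0.690616
SL = 0.39 * 2.674739 * 0.690616 = 0.7204 m/s


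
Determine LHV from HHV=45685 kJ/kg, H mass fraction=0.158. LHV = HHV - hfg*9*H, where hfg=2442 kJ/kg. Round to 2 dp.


LHV = HHV - hfg * 9 * H
Water correction = 2442 * 9 * 0.158 = 3472.524 kJ/kg
LHV = 45685 - 3472.524 = 42212.48 kJ/kg


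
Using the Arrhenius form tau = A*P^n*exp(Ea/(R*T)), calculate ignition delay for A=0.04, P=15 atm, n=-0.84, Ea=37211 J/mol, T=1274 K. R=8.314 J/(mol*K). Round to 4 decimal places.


tau = A * P^n * exp(Ea/(R*T))
P^n = 15^(-0.84) = 0.10282136
Ea/(R*T) = 37211/(8.314*1274) = 3.513111
exp(Ea/(R*T)) = 33.552493
tau = 0.04 * 0.10282136 * 33.552493 = 0.1380 ms


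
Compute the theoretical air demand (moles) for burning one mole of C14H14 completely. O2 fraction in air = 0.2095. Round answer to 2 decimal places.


Balanced combustion: C14H14 + 17.5 O2 -> 14 CO2 + 7 H2O
O2 needed = C + H/4 = 14 + 14/4 = 17.50 moles
Air moles = O2 / 0.2095 = 17.50 / 0.2095 = 83.53 moles air


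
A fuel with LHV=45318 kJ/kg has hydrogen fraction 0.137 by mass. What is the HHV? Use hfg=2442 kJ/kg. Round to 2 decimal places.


HHV = LHV + hfg * 9 * H
Water addition = 2442 * 9 * 0.137 = 3010.986 kJ/kg
HHV = 45318 + 3010.986 = 48328.99 kJ/kg


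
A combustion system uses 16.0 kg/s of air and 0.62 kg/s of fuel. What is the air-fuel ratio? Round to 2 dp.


AFR = m_air / m_fuel
AFR = 16.0 / 0.62 = 25.81


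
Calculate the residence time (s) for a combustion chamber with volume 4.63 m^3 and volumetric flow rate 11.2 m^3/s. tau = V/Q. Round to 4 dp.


tau = V / Q_flow
tau = 4.63 / 11.2 = 0.4134 s


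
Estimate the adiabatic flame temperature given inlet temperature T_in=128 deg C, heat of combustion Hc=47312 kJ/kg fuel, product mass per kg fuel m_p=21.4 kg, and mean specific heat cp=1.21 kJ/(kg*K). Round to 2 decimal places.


T_ad = T_in + Hc / (m_p * cp)
Denominator = 21.4 * 1.21 = 25.8940
Temperature rise = 47312 / 25.8940 = 1827.14 K
T_ad = 128 + 1827.14 = 1955.14 deg C


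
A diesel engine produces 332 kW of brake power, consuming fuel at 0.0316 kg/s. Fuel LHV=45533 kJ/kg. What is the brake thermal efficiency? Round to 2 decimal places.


eta_BTE = (BP / (mf * LHV)) * 100
Denominator = 0.0316 * 45533 = 1438.8428 kW
eta_BTE = (332 / 1438.8428) * 100 = 23.07%


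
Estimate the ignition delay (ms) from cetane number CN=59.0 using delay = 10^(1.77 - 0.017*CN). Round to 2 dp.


delay = 10^(1.77 - 0.017*CN)
Exponent = 1.77 - 0.017*59.0 = 0.7670
delay = 10^0.7670 = 5.85 ms


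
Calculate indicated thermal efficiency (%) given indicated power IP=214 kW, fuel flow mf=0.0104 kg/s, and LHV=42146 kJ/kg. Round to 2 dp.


eta_ith = (IP / (mf * LHV)) * 100
Denominator = 0.0104 * 42146 = 438.3184 kW
eta_ith = (214 / 438.3184) * 100 = 48.82%


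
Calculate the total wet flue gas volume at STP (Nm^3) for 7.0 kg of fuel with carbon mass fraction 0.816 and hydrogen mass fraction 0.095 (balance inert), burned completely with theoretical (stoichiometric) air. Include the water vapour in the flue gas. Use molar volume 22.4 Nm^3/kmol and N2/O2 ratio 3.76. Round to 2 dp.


Per kg fuel: CO2 = (C/12 kmol)*22.4 = (0.816/12)*22.4 = 1.52320 Nm^3
Per kg fuel: H2O = (H/2 kmol)*22.4 = (0.095/2)*22.4 = 1.06400 Nm^3
O2 needed per kg fuel = C/12 + H/4 = 0.816/12 + 0.095/4 = 0.09175000 kmol
Per kg fuel: N2 = O2*3.76*22.4 = 0.09175000*3.76*22.4 = 7.72755 Nm^3
Total per kg = 1.52320 + 1.06400 + 7.72755 = 10.31475 Nm^3
Total = 10.31475 * 7.0 = 72.20 Nm^3


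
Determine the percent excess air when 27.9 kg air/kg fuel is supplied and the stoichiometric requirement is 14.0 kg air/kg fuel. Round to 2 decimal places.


Excess air = actual - stoichiometric = 27.9 - 14.0 = 13.90 kg/kg fuel
Excess air % = (excess / stoich) * 100 = (13.90 / 14.0) * 100 = 99.29%


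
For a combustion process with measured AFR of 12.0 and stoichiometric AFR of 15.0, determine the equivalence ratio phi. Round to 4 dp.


phi = AFR_stoich / AFR_actual
phi = 15.0 / 12.0 = 1.2500


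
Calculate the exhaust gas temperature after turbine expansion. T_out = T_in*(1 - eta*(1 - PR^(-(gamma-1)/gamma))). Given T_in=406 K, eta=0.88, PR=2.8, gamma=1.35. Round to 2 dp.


T_out = T_in * (1 - eta * (1 - PR^(-(gamma-1)/gamma)))
Exponent = -(1.35-1)/1.35 = -0.25925926
PR^exp = 2.8^(-0.25925926) = 0.76572026
Factor = 1 - 0.88*(1 - 0.76572026) = 0.79383383
T_out = 406 * 0.79383383 = 322.30 K


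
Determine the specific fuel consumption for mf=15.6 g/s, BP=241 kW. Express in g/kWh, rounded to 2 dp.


SFC = (mf / BP) * 3600
Rate = 15.6 / 241 = 0.064730 g/(s*kW)
SFC = 0.064730 * 3600 = 233.03 g/kWh


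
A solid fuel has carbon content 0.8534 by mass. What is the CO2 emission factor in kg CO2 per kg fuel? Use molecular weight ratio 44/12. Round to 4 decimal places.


EF = C_frac * (M_CO2 / M_C)
EF = 0.8534 * (44/12)
EF = 0.8534 * 3.666667 = 3.1291 kg_CO2/kg_fuel


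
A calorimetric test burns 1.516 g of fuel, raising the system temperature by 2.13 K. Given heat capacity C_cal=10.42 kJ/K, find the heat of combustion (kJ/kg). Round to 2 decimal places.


Hc = C_cal * delta_T / m_fuel
Q_released = 10.42 * 2.13 = 22.1946 kJ
m_fuel = 1.516 g = 1.516/1000 kg = 0.001516 kg
Hc = 22.1946 / 0.001516 = 14640.24 kJ/kg


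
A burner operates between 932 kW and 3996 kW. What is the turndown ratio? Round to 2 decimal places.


TDR = Q_max / Q_min
TDR = 3996 / 932 = 4.29


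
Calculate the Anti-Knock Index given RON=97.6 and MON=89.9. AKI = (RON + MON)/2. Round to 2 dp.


AKI = (RON + MON) / 2
AKI = (97.6 + 89.9) / 2
AKI = 187.5 / 2 = 93.75


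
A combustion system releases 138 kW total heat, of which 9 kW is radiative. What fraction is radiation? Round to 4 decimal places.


f_rad = Q_rad / Q_total
f_rad = 9 / 138 = 0.0652


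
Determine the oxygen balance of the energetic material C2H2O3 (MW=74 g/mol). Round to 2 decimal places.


OB = -1600 * (2C + H/2 - O) / MW
Inner = 2*2 + 2/2 - 3 = 2.00
OB = -1600 * 2.00 / 74 = -43.24%


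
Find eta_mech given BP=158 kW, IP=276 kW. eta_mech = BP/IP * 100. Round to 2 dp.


eta_mech = (BP / IP) * 100
Ratio = 158 / 276 = 0.5725
eta_mech = 0.5725 * 100 = 57.25%


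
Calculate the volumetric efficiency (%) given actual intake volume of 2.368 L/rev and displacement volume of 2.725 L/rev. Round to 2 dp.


eta_v = (V_actual / V_disp) * 100
Ratio = 2.368 / 2.725 = 0.8690
eta_v = 0.8690 * 100 = 86.90%


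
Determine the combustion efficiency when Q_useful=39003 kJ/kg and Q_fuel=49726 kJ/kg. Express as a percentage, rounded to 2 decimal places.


Efficiency = (Q_useful / Q_fuel) * 100
Efficiency = (39003 / 49726) * 100
Efficiency = 0.7844 * 100 = 78.44%


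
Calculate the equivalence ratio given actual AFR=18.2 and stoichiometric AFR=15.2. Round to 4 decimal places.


phi = AFR_stoich / AFR_actual
phi = 15.2 / 18.2 = 0.8352


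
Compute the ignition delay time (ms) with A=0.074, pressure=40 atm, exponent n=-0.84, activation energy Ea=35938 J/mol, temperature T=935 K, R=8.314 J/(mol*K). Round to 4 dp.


tau = A * P^n * exp(Ea/(R*T))
P^n = 40^(-0.84) = 0.04510967
Ea/(R*T) = 35938/(8.314*935) = 4.623089
exp(Ea/(R*T)) = 101.808053
tau = 0.074 * 0.04510967 * 101.808053 = 0.3398 ms


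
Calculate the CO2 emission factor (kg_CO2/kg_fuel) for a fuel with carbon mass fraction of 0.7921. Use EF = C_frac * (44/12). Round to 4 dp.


EF = C_frac * (M_CO2 / M_C)
EF = 0.7921 * (44/12)
EF = 0.7921 * 3.666667 = 2.9044 kg_CO2/kg_fuel


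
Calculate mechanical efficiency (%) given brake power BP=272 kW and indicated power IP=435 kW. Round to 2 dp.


eta_mech = (BP / IP) * 100
Ratio = 272 / 435 = 0.6253
eta_mech = 0.6253 * 100 = 62.53%


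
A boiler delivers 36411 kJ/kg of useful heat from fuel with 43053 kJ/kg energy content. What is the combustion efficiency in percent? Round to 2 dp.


Efficiency = (Q_useful / Q_fuel) * 100
Efficiency = (36411 / 43053) * 100
Efficiency = 0.8457 * 100 = 84.57%


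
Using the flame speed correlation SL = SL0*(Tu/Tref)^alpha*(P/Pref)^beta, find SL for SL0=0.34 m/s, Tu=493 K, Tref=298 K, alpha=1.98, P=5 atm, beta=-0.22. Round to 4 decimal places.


SL = SL0 * (Tu/Tref)^alpha * (P/Pref)^beta
T ratio = 493/298 = 1.65436242
(T ratio)^alpha = 1.65436242^1.98 = 2.709497
(P/Pref)^beta = 5^(-0.22) = 0.701821
SL = 0.34 * 2.709497 * 0.701821 = 0.6465 m/s


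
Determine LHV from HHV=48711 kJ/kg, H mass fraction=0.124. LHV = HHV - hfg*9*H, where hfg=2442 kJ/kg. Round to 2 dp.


LHV = HHV - hfg * 9 * H
Water correction = 2442 * 9 * 0.124 = 2725.272 kJ/kg
LHV = 48711 - 2725.272 = 45985.73 kJ/kg


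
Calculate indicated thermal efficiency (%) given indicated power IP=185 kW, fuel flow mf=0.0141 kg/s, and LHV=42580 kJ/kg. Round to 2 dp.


eta_ith = (IP / (mf * LHV)) * 100
Denominator = 0.0141 * 42580 = 600.3780 kW
eta_ith = (185 / 600.3780) * 100 = 30.81%


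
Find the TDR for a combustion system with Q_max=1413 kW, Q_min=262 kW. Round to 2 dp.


TDR = Q_max / Q_min
TDR = 1413 / 262 = 5.39


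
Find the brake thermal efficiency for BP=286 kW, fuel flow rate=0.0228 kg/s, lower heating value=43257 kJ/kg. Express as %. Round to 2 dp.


eta_BTE = (BP / (mf * LHV)) * 100
Denominator = 0.0228 * 43257 = 986.2596 kW
eta_BTE = (286 / 986.2596) * 100 = 29.00%


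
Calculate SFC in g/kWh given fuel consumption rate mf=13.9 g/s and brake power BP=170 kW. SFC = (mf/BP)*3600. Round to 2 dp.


SFC = (mf / BP) * 3600
Rate = 13.9 / 170 = 0.081765 g/(s*kW)
SFC = 0.081765 * 3600 = 294.35 g/kWh


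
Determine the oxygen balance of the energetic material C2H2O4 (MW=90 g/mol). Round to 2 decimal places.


OB = -1600 * (2C + H/2 - O) / MW
Inner = 2*2 + 2/2 - 4 = 1.00
OB = -1600 * 1.00 / 90 = -17.78%


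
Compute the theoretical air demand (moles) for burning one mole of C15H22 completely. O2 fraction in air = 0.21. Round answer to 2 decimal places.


Balanced combustion: C15H22 + 20.5 O2 -> 15 CO2 + 11 H2O
O2 needed = C + H/4 = 15 + 22/4 = 20.50 moles
Air moles = O2 / 0.21 = 20.50 / 0.21 = 97.62 moles air


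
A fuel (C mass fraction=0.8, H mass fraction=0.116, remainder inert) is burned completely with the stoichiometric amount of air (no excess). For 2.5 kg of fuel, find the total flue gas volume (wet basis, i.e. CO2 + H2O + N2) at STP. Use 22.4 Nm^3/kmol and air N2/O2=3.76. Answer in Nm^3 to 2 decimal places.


Per kg fuel: CO2 = (C/12 kmol)*22.4 = (0.8/12)*22.4 = 1.49333 Nm^3
Per kg fuel: H2O = (H/2 kmol)*22.4 = (0.116/2)*22.4 = 1.29920 Nm^3
O2 needed per kg fuel = C/12 + H/4 = 0.8/12 + 0.116/4 = 0.09566667 kmol
Per kg fuel: N2 = O2*3.76*22.4 = 0.09566667*3.76*22.4 = 8.05743 Nm^3
Total per kg = 1.49333 + 1.29920 + 8.05743 = 10.84996 Nm^3
Total = 10.84996 * 2.5 = 27.12 Nm^3


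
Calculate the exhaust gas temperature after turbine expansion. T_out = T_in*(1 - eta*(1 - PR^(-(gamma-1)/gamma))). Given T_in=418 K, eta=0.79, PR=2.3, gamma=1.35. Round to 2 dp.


T_out = T_in * (1 - eta * (1 - PR^(-(gamma-1)/gamma)))
Exponent = -(1.35-1)/1.35 = -0.25925926
PR^exp = 2.3^(-0.25925926) = 0.80578413
Factor = 1 - 0.79*(1 - 0.80578413) = 0.84656946
T_out = 418 * 0.84656946 = 353.87 K


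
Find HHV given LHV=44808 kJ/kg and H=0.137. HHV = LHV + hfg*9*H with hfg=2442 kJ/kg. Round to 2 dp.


HHV = LHV + hfg * 9 * H
Water addition = 2442 * 9 * 0.137 = 3010.986 kJ/kg
HHV = 44808 + 3010.986 = 47818.99 kJ/kg


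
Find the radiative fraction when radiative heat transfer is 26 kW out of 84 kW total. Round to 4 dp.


f_rad = Q_rad / Q_total
f_rad = 26 / 84 = 0.3095


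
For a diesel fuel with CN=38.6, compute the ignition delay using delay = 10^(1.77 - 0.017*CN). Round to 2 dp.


delay = 10^(1.77 - 0.017*CN)
Exponent = 1.77 - 0.017*38.6 = 1.1138
delay = 10^1.1138 = 13.00 ms


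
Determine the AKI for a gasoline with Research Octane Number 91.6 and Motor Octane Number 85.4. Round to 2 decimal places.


AKI = (RON + MON) / 2
AKI = (91.6 + 85.4) / 2
AKI = 177.0 / 2 = 88.50


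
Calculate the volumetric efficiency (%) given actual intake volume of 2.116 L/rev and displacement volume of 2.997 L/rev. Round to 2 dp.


eta_v = (V_actual / V_disp) * 100
Ratio = 2.116 / 2.997 = 0.7060
eta_v = 0.7060 * 100 = 70.60%


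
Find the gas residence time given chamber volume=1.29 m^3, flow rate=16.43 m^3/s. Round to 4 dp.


tau = V / Q_flow
tau = 1.29 / 16.43 = 0.0785 s


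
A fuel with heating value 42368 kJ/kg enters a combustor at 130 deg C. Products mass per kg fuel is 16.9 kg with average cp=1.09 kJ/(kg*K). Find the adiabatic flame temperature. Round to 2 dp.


T_ad = T_in + Hc / (m_p * cp)
Denominator = 16.9 * 1.09 = 18.4210
Temperature rise = 42368 / 18.4210 = 2299.98 K
T_ad = 130 + 2299.98 = 2429.98 deg C


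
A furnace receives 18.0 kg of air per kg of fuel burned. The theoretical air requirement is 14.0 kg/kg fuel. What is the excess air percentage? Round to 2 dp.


Excess air = actual - stoichiometric = 18.0 - 14.0 = 4.00 kg/kg fuel
Excess air % = (excess / stoich) * 100 = (4.00 / 14.0) * 100 = 28.57%


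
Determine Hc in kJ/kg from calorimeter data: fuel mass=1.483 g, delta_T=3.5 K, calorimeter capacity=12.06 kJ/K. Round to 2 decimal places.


Hc = C_cal * delta_T / m_fuel
Q_released = 12.06 * 3.5 = 42.2100 kJ
m_fuel = 1.483 g = 1.483/1000 kg = 0.001483 kg
Hc = 42.2100 / 0.001483 = 28462.58 kJ/kg


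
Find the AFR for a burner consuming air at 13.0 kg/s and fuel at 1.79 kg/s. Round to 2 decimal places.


AFR = m_air / m_fuel
AFR = 13.0 / 1.79 = 7.26


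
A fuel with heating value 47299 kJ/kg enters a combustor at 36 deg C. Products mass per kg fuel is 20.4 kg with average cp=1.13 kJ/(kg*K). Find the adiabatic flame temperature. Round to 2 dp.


T_ad = T_in + Hc / (m_p * cp)
Denominator = 20.4 * 1.13 = 23.0520
Temperature rise = 47299 / 23.0520 = 2051.84 K
T_ad = 36 + 2051.84 = 2087.84 deg C


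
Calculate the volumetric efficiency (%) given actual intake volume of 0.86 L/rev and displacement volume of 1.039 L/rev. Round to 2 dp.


eta_v = (V_actual / V_disp) * 100
Ratio = 0.86 / 1.039 = 0.8277
eta_v = 0.8277 * 100 = 82.77%


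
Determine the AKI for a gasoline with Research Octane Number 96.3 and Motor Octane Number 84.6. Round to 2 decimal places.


AKI = (RON + MON) / 2
AKI = (96.3 + 84.6) / 2
AKI = 180.9 / 2 = 90.45


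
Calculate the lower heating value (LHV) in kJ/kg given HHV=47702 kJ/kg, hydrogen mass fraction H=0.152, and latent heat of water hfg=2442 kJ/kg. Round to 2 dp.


LHV = HHV - hfg * 9 * H
Water correction = 2442 * 9 * 0.152 = 3340.656 kJ/kg
LHV = 47702 - 3340.656 = 44361.34 kJ/kg


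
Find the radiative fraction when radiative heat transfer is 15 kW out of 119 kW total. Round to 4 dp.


f_rad = Q_rad / Q_total
f_rad = 15 / 119 = 0.1261


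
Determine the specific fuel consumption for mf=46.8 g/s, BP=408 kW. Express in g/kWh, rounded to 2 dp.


SFC = (mf / BP) * 3600
Rate = 46.8 / 408 = 0.114706 g/(s*kW)
SFC = 0.114706 * 3600 = 412.94 g/kWh


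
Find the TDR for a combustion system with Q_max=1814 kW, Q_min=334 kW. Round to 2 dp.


TDR = Q_max / Q_min
TDR = 1814 / 334 = 5.43


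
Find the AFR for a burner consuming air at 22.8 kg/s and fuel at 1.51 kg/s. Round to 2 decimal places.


AFR = m_air / m_fuel
AFR = 22.8 / 1.51 = 15.10


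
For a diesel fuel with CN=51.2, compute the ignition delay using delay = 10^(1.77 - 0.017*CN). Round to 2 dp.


delay = 10^(1.77 - 0.017*CN)
Exponent = 1.77 - 0.017*51.2 = 0.8996
delay = 10^0.8996 = 7.94 ms


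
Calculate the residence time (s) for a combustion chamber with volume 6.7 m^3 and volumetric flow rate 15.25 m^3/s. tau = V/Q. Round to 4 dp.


tau = V / Q_flow
tau = 6.7 / 15.25 = 0.4393 s


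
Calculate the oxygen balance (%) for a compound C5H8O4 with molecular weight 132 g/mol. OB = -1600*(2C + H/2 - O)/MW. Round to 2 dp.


OB = -1600 * (2C + H/2 - O) / MW
Inner = 2*5 + 8/2 - 4 = 10.00
OB = -1600 * 10.00 / 132 = -121.21%


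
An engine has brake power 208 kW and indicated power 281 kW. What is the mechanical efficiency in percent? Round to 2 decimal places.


eta_mech = (BP / IP) * 100
Ratio = 208 / 281 = 0.7402
eta_mech = 0.7402 * 100 = 74.02%


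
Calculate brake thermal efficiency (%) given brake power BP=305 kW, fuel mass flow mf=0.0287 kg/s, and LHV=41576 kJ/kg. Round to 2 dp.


eta_BTE = (BP / (mf * LHV)) * 100
Denominator = 0.0287 * 41576 = 1193.2312 kW
eta_BTE = (305 / 1193.2312) * 100 = 25.56%


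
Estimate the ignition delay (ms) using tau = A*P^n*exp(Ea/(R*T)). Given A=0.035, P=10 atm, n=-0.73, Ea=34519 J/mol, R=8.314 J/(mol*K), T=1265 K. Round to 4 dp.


tau = A * P^n * exp(Ea/(R*T))
P^n = 10^(-0.73) = 0.18620871
Ea/(R*T) = 34519/(8.314*1265) = 3.282144
exp(Ea/(R*T)) = 26.632818
tau = 0.035 * 0.18620871 * 26.632818 = 0.1736 ms


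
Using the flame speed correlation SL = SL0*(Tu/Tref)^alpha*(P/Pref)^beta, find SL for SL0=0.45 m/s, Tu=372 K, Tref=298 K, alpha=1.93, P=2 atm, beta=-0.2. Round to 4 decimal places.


SL = SL0 * (Tu/Tref)^alpha * (P/Pref)^beta
T ratio = 372/298 = 1.24832215
(T ratio)^alpha = 1.24832215^1.93 = 1.534301
(P/Pref)^beta = 2^(-0.2) = 0.870551
SL = 0.45 * 1.534301 * 0.870551 = 0.6011 m/s


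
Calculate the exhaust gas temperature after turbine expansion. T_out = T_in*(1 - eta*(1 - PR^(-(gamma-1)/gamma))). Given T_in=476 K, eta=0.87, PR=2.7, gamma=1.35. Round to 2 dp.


T_out = T_in * (1 - eta * (1 - PR^(-(gamma-1)/gamma)))
Exponent = -(1.35-1)/1.35 = -0.25925926
PR^exp = 2.7^(-0.25925926) = 0.77297411
Factor = 1 - 0.87*(1 - 0.77297411) = 0.80248748
T_out = 476 * 0.80248748 = 381.98 K


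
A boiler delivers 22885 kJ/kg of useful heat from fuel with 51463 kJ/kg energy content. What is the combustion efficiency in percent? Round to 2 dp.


Efficiency = (Q_useful / Q_fuel) * 100
Efficiency = (22885 / 51463) * 100
Efficiency = 0.4447 * 100 = 44.47%


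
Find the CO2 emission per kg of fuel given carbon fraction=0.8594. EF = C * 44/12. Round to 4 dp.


EF = C_frac * (M_CO2 / M_C)
EF = 0.8594 * (44/12)
EF = 0.8594 * 3.666667 = 3.1511 kg_CO2/kg_fuel


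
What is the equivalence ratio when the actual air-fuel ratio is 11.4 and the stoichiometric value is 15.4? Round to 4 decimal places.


phi = AFR_stoich / AFR_actual
phi = 15.4 / 11.4 = 1.3509


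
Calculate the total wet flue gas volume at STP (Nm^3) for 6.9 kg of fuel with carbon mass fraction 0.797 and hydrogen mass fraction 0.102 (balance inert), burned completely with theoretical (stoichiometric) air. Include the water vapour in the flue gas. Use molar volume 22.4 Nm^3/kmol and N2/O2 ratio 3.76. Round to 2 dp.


Per kg fuel: CO2 = (C/12 kmol)*22.4 = (0.797/12)*22.4 = 1.48773 Nm^3
Per kg fuel: H2O = (H/2 kmol)*22.4 = (0.102/2)*22.4 = 1.14240 Nm^3
O2 needed per kg fuel = C/12 + H/4 = 0.797/12 + 0.102/4 = 0.09191667 kmol
Per kg fuel: N2 = O2*3.76*22.4 = 0.09191667*3.76*22.4 = 7.74159 Nm^3
Total per kg = 1.48773 + 1.14240 + 7.74159 = 10.37172 Nm^3
Total = 10.37172 * 6.9 = 71.56 Nm^3


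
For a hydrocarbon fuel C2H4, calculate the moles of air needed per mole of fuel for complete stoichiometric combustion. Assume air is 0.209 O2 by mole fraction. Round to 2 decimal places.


Balanced combustion: C2H4 + 3 O2 -> 2 CO2 + 2 H2O
O2 needed = C + H/4 = 2 + 4/4 = 3.00 moles
Air moles = O2 / 0.209 = 3.00 / 0.209 = 14.35 moles air


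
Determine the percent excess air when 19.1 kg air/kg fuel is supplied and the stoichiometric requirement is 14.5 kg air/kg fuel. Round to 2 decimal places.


Excess air = actual - stoichiometric = 19.1 - 14.5 = 4.60 kg/kg fuel
Excess air % = (excess / stoich) * 100 = (4.60 / 14.5) * 100 = 31.72%


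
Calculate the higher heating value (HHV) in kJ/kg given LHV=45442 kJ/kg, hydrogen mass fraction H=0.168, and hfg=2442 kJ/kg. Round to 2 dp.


HHV = LHV + hfg * 9 * H
Water addition = 2442 * 9 * 0.168 = 3692.304 kJ/kg
HHV = 45442 + 3692.304 = 49134.30 kJ/kg


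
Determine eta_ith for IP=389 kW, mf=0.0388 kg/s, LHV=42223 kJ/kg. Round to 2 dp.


eta_ith = (IP / (mf * LHV)) * 100
Denominator = 0.0388 * 42223 = 1638.2524 kW
eta_ith = (389 / 1638.2524) * 100 = 23.74%


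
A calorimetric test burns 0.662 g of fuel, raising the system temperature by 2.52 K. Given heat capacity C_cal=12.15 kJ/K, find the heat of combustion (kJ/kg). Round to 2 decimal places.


Hc = C_cal * delta_T / m_fuel
Q_released = 12.15 * 2.52 = 30.6180 kJ
m_fuel = 0.662 g = 0.662/1000 kg = 0.000662 kg
Hc = 30.6180 / 0.000662 = 46250.76 kJ/kg


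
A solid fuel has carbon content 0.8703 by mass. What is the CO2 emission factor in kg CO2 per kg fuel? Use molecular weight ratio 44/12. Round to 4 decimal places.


EF = C_frac * (M_CO2 / M_C)
EF = 0.8703 * (44/12)
EF = 0.8703 * 3.666667 = 3.1911 kg_CO2/kg_fuel


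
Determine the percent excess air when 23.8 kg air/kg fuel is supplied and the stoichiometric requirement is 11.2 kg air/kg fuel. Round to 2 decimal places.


Excess air = actual - stoichiometric = 23.8 - 11.2 = 12.60 kg/kg fuel
Excess air % = (excess / stoich) * 100 = (12.60 / 11.2) * 100 = 112.50%


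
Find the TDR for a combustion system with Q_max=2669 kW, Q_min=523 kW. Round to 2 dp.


TDR = Q_max / Q_min
TDR = 2669 / 523 = 5.10


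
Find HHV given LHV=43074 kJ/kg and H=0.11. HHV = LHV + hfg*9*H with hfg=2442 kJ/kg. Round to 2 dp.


HHV = LHV + hfg * 9 * H
Water addition = 2442 * 9 * 0.11 = 2417.580 kJ/kg
HHV = 43074 + 2417.580 = 45491.58 kJ/kg


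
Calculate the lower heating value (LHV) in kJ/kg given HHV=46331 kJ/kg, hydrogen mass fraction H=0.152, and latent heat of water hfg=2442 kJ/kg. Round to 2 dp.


LHV = HHV - hfg * 9 * H
Water correction = 2442 * 9 * 0.152 = 3340.656 kJ/kg
LHV = 46331 - 3340.656 = 42990.34 kJ/kg


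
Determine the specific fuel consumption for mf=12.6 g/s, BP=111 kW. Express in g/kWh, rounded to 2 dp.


SFC = (mf / BP) * 3600
Rate = 12.6 / 111 = 0.113514 g/(s*kW)
SFC = 0.113514 * 3600 = 408.65 g/kWh


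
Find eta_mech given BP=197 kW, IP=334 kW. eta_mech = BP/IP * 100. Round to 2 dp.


eta_mech = (BP / IP) * 100
Ratio = 197 / 334 = 0.5898
eta_mech = 0.5898 * 100 = 58.98%


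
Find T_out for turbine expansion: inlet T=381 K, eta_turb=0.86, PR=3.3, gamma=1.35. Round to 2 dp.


T_out = T_in * (1 - eta * (1 - PR^(-(gamma-1)/gamma)))
Exponent = -(1.35-1)/1.35 = -0.25925926
PR^exp = 3.3^(-0.25925926) = 0.73378775
Factor = 1 - 0.86*(1 - 0.73378775) = 0.77105747
T_out = 381 * 0.77105747 = 293.77 K


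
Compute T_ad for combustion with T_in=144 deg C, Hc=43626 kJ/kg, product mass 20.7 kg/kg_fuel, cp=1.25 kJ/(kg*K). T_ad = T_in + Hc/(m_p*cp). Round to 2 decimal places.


T_ad = T_in + Hc / (m_p * cp)
Denominator = 20.7 * 1.25 = 25.8750
Temperature rise = 43626 / 25.8750 = 1686.03 K
T_ad = 144 + 1686.03 = 1830.03 deg C


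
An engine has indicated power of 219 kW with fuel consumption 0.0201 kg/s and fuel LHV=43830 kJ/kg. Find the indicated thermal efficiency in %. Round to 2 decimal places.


eta_ith = (IP / (mf * LHV)) * 100
Denominator = 0.0201 * 43830 = 880.9830 kW
eta_ith = (219 / 880.9830) * 100 = 24.86%


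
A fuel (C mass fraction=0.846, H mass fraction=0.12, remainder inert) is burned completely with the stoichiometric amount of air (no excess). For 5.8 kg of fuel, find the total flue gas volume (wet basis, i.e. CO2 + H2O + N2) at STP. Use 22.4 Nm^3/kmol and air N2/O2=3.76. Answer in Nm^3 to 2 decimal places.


Per kg fuel: CO2 = (C/12 kmol)*22.4 = (0.846/12)*22.4 = 1.57920 Nm^3
Per kg fuel: H2O = (H/2 kmol)*22.4 = (0.12/2)*22.4 = 1.34400 Nm^3
O2 needed per kg fuel = C/12 + H/4 = 0.846/12 + 0.12/4 = 0.10050000 kmol
Per kg fuel: N2 = O2*3.76*22.4 = 0.10050000*3.76*22.4 = 8.46451 Nm^3
Total per kg = 1.57920 + 1.34400 + 8.46451 = 11.38771 Nm^3
Total = 11.38771 * 5.8 = 66.05 Nm^3


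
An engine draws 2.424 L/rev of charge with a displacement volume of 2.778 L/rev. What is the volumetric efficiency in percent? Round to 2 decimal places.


eta_v = (V_actual / V_disp) * 100
Ratio = 2.424 / 2.778 = 0.8726
eta_v = 0.8726 * 100 = 87.26%


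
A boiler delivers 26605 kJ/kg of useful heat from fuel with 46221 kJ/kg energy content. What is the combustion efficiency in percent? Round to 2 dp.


Efficiency = (Q_useful / Q_fuel) * 100
Efficiency = (26605 / 46221) * 100
Efficiency = 0.5756 * 100 = 57.56%


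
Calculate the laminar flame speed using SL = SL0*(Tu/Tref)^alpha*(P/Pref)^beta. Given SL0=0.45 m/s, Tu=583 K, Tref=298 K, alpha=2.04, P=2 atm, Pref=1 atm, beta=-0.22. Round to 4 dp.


SL = SL0 * (Tu/Tref)^alpha * (P/Pref)^beta
T ratio = 583/298 = 1.95637584
(T ratio)^alpha = 1.95637584^2.04 = 3.931540
(P/Pref)^beta = 2^(-0.22) = 0.858565
SL = 0.45 * 3.931540 * 0.858565 = 1.5190 m/s


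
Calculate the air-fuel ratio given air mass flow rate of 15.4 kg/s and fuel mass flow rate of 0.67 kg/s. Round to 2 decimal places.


AFR = m_air / m_fuel
AFR = 15.4 / 0.67 = 22.99


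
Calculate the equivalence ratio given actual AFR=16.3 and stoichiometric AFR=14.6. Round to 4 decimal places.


phi = AFR_stoich / AFR_actual
phi = 14.6 / 16.3 = 0.8957
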